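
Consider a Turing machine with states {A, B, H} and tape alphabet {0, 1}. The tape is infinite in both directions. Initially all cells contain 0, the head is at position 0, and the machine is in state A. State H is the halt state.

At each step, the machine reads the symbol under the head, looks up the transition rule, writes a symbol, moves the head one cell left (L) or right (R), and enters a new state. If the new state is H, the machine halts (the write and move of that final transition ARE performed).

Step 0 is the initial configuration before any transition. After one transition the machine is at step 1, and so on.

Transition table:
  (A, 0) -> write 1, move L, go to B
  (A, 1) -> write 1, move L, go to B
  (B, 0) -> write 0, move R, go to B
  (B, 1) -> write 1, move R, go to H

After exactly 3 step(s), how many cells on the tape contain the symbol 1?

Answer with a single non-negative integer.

Step 1: in state A at pos 0, read 0 -> (A,0)->write 1,move L,goto B. Now: state=B, head=-1, tape[-2..1]=0010 (head:  ^)
Step 2: in state B at pos -1, read 0 -> (B,0)->write 0,move R,goto B. Now: state=B, head=0, tape[-2..1]=0010 (head:   ^)
Step 3: in state B at pos 0, read 1 -> (B,1)->write 1,move R,goto H. Now: state=H, head=1, tape[-2..2]=00100 (head:    ^)
Cells containing 1 after step 3: {0} -> 1 cell(s)

Answer: 1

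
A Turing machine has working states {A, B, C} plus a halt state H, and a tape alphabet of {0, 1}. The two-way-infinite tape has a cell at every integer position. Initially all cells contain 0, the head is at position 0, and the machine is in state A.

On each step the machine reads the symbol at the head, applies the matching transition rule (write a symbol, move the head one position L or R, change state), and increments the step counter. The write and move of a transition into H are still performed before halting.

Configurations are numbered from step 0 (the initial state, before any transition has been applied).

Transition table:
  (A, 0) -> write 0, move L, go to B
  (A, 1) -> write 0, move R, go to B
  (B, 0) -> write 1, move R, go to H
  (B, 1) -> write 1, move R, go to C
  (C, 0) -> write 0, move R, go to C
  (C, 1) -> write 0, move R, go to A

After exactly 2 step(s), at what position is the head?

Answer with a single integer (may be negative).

Step 1: in state A at pos 0, read 0 -> (A,0)->write 0,move L,goto B. Now: state=B, head=-1, tape[-2..1]=0000 (head:  ^)
Step 2: in state B at pos -1, read 0 -> (B,0)->write 1,move R,goto H. Now: state=H, head=0, tape[-2..1]=0100 (head:   ^)

Answer: 0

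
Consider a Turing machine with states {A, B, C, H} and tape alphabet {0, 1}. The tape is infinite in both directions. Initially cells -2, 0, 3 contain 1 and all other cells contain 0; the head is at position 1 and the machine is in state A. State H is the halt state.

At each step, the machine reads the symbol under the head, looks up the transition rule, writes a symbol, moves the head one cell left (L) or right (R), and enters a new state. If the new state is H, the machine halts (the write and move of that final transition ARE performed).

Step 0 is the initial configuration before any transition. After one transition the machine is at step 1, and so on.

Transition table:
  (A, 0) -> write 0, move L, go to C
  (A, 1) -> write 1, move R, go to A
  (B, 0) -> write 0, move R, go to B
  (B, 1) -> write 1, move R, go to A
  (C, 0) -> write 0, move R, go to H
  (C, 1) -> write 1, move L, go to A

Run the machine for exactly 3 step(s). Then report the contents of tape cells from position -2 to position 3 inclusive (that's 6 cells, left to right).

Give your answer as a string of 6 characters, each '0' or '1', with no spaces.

Answer: 101001

Derivation:
Step 1: in state A at pos 1, read 0 -> (A,0)->write 0,move L,goto C. Now: state=C, head=0, tape[-3..4]=01010010 (head:    ^)
Step 2: in state C at pos 0, read 1 -> (C,1)->write 1,move L,goto A. Now: state=A, head=-1, tape[-3..4]=01010010 (head:   ^)
Step 3: in state A at pos -1, read 0 -> (A,0)->write 0,move L,goto C. Now: state=C, head=-2, tape[-3..4]=01010010 (head:  ^)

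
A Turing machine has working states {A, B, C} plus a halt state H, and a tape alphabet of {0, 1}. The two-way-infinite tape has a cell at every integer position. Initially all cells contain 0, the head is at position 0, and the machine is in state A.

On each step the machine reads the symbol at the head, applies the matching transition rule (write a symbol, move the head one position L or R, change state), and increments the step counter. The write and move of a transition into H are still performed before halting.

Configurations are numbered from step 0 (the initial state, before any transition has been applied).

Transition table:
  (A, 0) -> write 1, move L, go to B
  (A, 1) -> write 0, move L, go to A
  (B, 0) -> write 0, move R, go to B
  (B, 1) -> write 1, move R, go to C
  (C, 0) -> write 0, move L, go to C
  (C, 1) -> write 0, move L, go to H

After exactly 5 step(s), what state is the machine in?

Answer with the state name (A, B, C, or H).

Step 1: in state A at pos 0, read 0 -> (A,0)->write 1,move L,goto B. Now: state=B, head=-1, tape[-2..1]=0010 (head:  ^)
Step 2: in state B at pos -1, read 0 -> (B,0)->write 0,move R,goto B. Now: state=B, head=0, tape[-2..1]=0010 (head:   ^)
Step 3: in state B at pos 0, read 1 -> (B,1)->write 1,move R,goto C. Now: state=C, head=1, tape[-2..2]=00100 (head:    ^)
Step 4: in state C at pos 1, read 0 -> (C,0)->write 0,move L,goto C. Now: state=C, head=0, tape[-2..2]=00100 (head:   ^)
Step 5: in state C at pos 0, read 1 -> (C,1)->write 0,move L,goto H. Now: state=H, head=-1, tape[-2..2]=00000 (head:  ^)

Answer: H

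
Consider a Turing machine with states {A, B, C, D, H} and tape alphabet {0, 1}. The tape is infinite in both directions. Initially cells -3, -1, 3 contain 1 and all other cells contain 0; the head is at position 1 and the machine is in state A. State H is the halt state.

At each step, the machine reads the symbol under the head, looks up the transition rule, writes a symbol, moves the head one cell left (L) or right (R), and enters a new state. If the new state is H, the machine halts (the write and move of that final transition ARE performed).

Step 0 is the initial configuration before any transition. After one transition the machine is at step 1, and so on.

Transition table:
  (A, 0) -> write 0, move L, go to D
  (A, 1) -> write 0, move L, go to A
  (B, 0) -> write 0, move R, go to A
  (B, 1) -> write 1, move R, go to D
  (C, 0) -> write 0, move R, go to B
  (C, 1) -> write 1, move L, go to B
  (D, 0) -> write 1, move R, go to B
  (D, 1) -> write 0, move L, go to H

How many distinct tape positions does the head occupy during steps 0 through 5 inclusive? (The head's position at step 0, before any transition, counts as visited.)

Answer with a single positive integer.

Step 1: in state A at pos 1, read 0 -> (A,0)->write 0,move L,goto D. Now: state=D, head=0, tape[-4..4]=010100010 (head:     ^)
Step 2: in state D at pos 0, read 0 -> (D,0)->write 1,move R,goto B. Now: state=B, head=1, tape[-4..4]=010110010 (head:      ^)
Step 3: in state B at pos 1, read 0 -> (B,0)->write 0,move R,goto A. Now: state=A, head=2, tape[-4..4]=010110010 (head:       ^)
Step 4: in state A at pos 2, read 0 -> (A,0)->write 0,move L,goto D. Now: state=D, head=1, tape[-4..4]=010110010 (head:      ^)
Step 5: in state D at pos 1, read 0 -> (D,0)->write 1,move R,goto B. Now: state=B, head=2, tape[-4..4]=010111010 (head:       ^)
Head positions at steps 0..5: starting at 1, distinct positions visited = {0, 1, 2} -> 3 position(s)

Answer: 3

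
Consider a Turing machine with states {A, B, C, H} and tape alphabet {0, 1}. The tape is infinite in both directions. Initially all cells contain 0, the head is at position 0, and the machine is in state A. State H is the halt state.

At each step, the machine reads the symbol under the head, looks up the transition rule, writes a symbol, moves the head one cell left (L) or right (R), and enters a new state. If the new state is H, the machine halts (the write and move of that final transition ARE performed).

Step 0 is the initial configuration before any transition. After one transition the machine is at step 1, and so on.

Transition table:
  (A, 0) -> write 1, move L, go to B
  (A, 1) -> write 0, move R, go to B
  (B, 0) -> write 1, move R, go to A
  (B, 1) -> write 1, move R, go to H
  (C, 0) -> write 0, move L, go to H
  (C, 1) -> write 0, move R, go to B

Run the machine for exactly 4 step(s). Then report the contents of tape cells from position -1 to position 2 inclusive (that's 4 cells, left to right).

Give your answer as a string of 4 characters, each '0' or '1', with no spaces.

Answer: 1010

Derivation:
Step 1: in state A at pos 0, read 0 -> (A,0)->write 1,move L,goto B. Now: state=B, head=-1, tape[-2..1]=0010 (head:  ^)
Step 2: in state B at pos -1, read 0 -> (B,0)->write 1,move R,goto A. Now: state=A, head=0, tape[-2..1]=0110 (head:   ^)
Step 3: in state A at pos 0, read 1 -> (A,1)->write 0,move R,goto B. Now: state=B, head=1, tape[-2..2]=01000 (head:    ^)
Step 4: in state B at pos 1, read 0 -> (B,0)->write 1,move R,goto A. Now: state=A, head=2, tape[-2..3]=010100 (head:     ^)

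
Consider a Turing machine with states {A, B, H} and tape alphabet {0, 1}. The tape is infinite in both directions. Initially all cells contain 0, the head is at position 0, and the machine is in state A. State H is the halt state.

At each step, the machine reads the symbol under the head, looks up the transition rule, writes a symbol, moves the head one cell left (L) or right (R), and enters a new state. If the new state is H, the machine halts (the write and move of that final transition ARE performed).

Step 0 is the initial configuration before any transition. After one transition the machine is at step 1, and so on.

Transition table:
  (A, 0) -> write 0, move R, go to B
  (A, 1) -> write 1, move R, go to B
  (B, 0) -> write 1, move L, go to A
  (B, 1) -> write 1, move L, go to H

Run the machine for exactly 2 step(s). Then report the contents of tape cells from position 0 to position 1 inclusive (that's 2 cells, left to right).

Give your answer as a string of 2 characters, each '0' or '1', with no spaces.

Step 1: in state A at pos 0, read 0 -> (A,0)->write 0,move R,goto B. Now: state=B, head=1, tape[-1..2]=0000 (head:   ^)
Step 2: in state B at pos 1, read 0 -> (B,0)->write 1,move L,goto A. Now: state=A, head=0, tape[-1..2]=0010 (head:  ^)

Answer: 01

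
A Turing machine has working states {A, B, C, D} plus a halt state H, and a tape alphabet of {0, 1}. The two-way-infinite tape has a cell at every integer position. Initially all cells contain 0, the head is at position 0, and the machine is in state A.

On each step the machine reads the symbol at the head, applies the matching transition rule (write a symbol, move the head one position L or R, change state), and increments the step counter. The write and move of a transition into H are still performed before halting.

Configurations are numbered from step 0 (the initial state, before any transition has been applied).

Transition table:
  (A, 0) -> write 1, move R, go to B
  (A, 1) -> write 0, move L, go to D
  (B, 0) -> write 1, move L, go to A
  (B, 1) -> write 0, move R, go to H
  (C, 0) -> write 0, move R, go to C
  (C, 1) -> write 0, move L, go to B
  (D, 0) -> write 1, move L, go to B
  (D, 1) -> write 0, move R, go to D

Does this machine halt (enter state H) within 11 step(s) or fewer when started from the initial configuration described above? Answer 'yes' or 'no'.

Step 1: in state A at pos 0, read 0 -> (A,0)->write 1,move R,goto B. Now: state=B, head=1, tape[-1..2]=0100 (head:   ^)
Step 2: in state B at pos 1, read 0 -> (B,0)->write 1,move L,goto A. Now: state=A, head=0, tape[-1..2]=0110 (head:  ^)
Step 3: in state A at pos 0, read 1 -> (A,1)->write 0,move L,goto D. Now: state=D, head=-1, tape[-2..2]=00010 (head:  ^)
Step 4: in state D at pos -1, read 0 -> (D,0)->write 1,move L,goto B. Now: state=B, head=-2, tape[-3..2]=001010 (head:  ^)
Step 5: in state B at pos -2, read 0 -> (B,0)->write 1,move L,goto A. Now: state=A, head=-3, tape[-4..2]=0011010 (head:  ^)
Step 6: in state A at pos -3, read 0 -> (A,0)->write 1,move R,goto B. Now: state=B, head=-2, tape[-4..2]=0111010 (head:   ^)
Step 7: in state B at pos -2, read 1 -> (B,1)->write 0,move R,goto H. Now: state=H, head=-1, tape[-4..2]=0101010 (head:    ^)
State H reached at step 7; 7 <= 11 -> yes

Answer: yes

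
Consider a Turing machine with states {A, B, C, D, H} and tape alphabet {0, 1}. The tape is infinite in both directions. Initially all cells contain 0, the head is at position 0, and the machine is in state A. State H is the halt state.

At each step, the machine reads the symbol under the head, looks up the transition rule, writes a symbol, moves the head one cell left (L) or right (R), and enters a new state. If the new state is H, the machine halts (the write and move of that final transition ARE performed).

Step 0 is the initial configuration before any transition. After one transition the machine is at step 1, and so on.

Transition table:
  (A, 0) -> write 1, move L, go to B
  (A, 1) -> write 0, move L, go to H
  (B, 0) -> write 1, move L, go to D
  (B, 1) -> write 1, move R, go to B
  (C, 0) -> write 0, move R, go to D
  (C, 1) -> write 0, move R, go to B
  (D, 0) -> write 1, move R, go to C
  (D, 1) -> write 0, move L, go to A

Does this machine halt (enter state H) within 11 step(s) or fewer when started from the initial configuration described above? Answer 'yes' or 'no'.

Step 1: in state A at pos 0, read 0 -> (A,0)->write 1,move L,goto B. Now: state=B, head=-1, tape[-2..1]=0010 (head:  ^)
Step 2: in state B at pos -1, read 0 -> (B,0)->write 1,move L,goto D. Now: state=D, head=-2, tape[-3..1]=00110 (head:  ^)
Step 3: in state D at pos -2, read 0 -> (D,0)->write 1,move R,goto C. Now: state=C, head=-1, tape[-3..1]=01110 (head:   ^)
Step 4: in state C at pos -1, read 1 -> (C,1)->write 0,move R,goto B. Now: state=B, head=0, tape[-3..1]=01010 (head:    ^)
Step 5: in state B at pos 0, read 1 -> (B,1)->write 1,move R,goto B. Now: state=B, head=1, tape[-3..2]=010100 (head:     ^)
Step 6: in state B at pos 1, read 0 -> (B,0)->write 1,move L,goto D. Now: state=D, head=0, tape[-3..2]=010110 (head:    ^)
Step 7: in state D at pos 0, read 1 -> (D,1)->write 0,move L,goto A. Now: state=A, head=-1, tape[-3..2]=010010 (head:   ^)
Step 8: in state A at pos -1, read 0 -> (A,0)->write 1,move L,goto B. Now: state=B, head=-2, tape[-3..2]=011010 (head:  ^)
Step 9: in state B at pos -2, read 1 -> (B,1)->write 1,move R,goto B. Now: state=B, head=-1, tape[-3..2]=011010 (head:   ^)
Step 10: in state B at pos -1, read 1 -> (B,1)->write 1,move R,goto B. Now: state=B, head=0, tape[-3..2]=011010 (head:    ^)
Step 11: in state B at pos 0, read 0 -> (B,0)->write 1,move L,goto D. Now: state=D, head=-1, tape[-3..2]=011110 (head:   ^)
After 11 step(s): state = D (not H) -> not halted within 11 -> no

Answer: no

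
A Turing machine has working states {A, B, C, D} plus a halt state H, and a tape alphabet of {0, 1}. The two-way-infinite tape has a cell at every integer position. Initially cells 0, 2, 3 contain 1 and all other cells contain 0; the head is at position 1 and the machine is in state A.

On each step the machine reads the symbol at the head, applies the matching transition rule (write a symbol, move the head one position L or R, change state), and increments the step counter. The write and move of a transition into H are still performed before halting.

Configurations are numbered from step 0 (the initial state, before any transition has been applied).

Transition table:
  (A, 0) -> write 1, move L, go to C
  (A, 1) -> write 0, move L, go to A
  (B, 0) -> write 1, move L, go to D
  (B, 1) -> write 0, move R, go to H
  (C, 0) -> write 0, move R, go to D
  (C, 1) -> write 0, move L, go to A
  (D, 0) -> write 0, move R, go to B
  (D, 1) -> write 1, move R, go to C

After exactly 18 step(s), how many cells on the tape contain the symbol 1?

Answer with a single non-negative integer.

Answer: 3

Derivation:
Step 1: in state A at pos 1, read 0 -> (A,0)->write 1,move L,goto C. Now: state=C, head=0, tape[-1..4]=011110 (head:  ^)
Step 2: in state C at pos 0, read 1 -> (C,1)->write 0,move L,goto A. Now: state=A, head=-1, tape[-2..4]=0001110 (head:  ^)
Step 3: in state A at pos -1, read 0 -> (A,0)->write 1,move L,goto C. Now: state=C, head=-2, tape[-3..4]=00101110 (head:  ^)
Step 4: in state C at pos -2, read 0 -> (C,0)->write 0,move R,goto D. Now: state=D, head=-1, tape[-3..4]=00101110 (head:   ^)
Step 5: in state D at pos -1, read 1 -> (D,1)->write 1,move R,goto C. Now: state=C, head=0, tape[-3..4]=00101110 (head:    ^)
Step 6: in state C at pos 0, read 0 -> (C,0)->write 0,move R,goto D. Now: state=D, head=1, tape[-3..4]=00101110 (head:     ^)
Step 7: in state D at pos 1, read 1 -> (D,1)->write 1,move R,goto C. Now: state=C, head=2, tape[-3..4]=00101110 (head:      ^)
Step 8: in state C at pos 2, read 1 -> (C,1)->write 0,move L,goto A. Now: state=A, head=1, tape[-3..4]=00101010 (head:     ^)
Step 9: in state A at pos 1, read 1 -> (A,1)->write 0,move L,goto A. Now: state=A, head=0, tape[-3..4]=00100010 (head:    ^)
Step 10: in state A at pos 0, read 0 -> (A,0)->write 1,move L,goto C. Now: state=C, head=-1, tape[-3..4]=00110010 (head:   ^)
Step 11: in state C at pos -1, read 1 -> (C,1)->write 0,move L,goto A. Now: state=A, head=-2, tape[-3..4]=00010010 (head:  ^)
Step 12: in state A at pos -2, read 0 -> (A,0)->write 1,move L,goto C. Now: state=C, head=-3, tape[-4..4]=001010010 (head:  ^)
Step 13: in state C at pos -3, read 0 -> (C,0)->write 0,move R,goto D. Now: state=D, head=-2, tape[-4..4]=001010010 (head:   ^)
Step 14: in state D at pos -2, read 1 -> (D,1)->write 1,move R,goto C. Now: state=C, head=-1, tape[-4..4]=001010010 (head:    ^)
Step 15: in state C at pos -1, read 0 -> (C,0)->write 0,move R,goto D. Now: state=D, head=0, tape[-4..4]=001010010 (head:     ^)
Step 16: in state D at pos 0, read 1 -> (D,1)->write 1,move R,goto C. Now: state=C, head=1, tape[-4..4]=001010010 (head:      ^)
Step 17: in state C at pos 1, read 0 -> (C,0)->write 0,move R,goto D. Now: state=D, head=2, tape[-4..4]=001010010 (head:       ^)
Step 18: in state D at pos 2, read 0 -> (D,0)->write 0,move R,goto B. Now: state=B, head=3, tape[-4..4]=001010010 (head:        ^)
Cells containing 1 after step 18: {-2, 0, 3} -> 3 cell(s)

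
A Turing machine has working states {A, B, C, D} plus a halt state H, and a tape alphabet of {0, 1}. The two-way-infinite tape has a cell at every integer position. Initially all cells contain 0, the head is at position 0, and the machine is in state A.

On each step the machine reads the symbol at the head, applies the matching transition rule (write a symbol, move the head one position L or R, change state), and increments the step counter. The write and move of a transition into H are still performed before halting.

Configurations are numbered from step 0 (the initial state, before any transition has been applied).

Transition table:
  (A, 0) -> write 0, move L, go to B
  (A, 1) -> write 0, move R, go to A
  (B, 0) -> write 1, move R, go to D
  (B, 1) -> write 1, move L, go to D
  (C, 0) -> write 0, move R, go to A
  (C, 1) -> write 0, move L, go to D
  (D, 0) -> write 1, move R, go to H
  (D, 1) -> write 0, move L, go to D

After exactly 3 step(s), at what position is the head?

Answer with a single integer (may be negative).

Step 1: in state A at pos 0, read 0 -> (A,0)->write 0,move L,goto B. Now: state=B, head=-1, tape[-2..1]=0000 (head:  ^)
Step 2: in state B at pos -1, read 0 -> (B,0)->write 1,move R,goto D. Now: state=D, head=0, tape[-2..1]=0100 (head:   ^)
Step 3: in state D at pos 0, read 0 -> (D,0)->write 1,move R,goto H. Now: state=H, head=1, tape[-2..2]=01100 (head:    ^)

Answer: 1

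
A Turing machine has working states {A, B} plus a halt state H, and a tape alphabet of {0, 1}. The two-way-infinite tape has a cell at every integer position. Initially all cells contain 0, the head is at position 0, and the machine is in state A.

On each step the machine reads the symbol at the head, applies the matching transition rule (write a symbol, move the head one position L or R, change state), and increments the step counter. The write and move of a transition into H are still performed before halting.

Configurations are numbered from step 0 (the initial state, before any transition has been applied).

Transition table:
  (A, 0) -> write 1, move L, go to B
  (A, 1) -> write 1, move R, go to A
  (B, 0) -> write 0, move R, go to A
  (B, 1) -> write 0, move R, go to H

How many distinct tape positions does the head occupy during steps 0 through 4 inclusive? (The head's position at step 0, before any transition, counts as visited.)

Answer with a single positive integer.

Answer: 3

Derivation:
Step 1: in state A at pos 0, read 0 -> (A,0)->write 1,move L,goto B. Now: state=B, head=-1, tape[-2..1]=0010 (head:  ^)
Step 2: in state B at pos -1, read 0 -> (B,0)->write 0,move R,goto A. Now: state=A, head=0, tape[-2..1]=0010 (head:   ^)
Step 3: in state A at pos 0, read 1 -> (A,1)->write 1,move R,goto A. Now: state=A, head=1, tape[-2..2]=00100 (head:    ^)
Step 4: in state A at pos 1, read 0 -> (A,0)->write 1,move L,goto B. Now: state=B, head=0, tape[-2..2]=00110 (head:   ^)
Head positions at steps 0..4: starting at 0, distinct positions visited = {-1, 0, 1} -> 3 position(s)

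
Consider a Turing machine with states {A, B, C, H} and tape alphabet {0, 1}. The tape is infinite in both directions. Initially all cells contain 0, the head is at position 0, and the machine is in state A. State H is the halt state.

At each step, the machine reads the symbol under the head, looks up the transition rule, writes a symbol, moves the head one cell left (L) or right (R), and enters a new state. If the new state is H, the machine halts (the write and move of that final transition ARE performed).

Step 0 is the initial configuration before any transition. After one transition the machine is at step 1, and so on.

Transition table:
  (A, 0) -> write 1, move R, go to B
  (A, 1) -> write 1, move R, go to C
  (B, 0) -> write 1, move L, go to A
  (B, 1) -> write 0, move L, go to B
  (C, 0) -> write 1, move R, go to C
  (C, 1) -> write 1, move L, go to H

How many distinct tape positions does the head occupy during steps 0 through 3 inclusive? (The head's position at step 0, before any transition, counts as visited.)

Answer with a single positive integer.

Answer: 2

Derivation:
Step 1: in state A at pos 0, read 0 -> (A,0)->write 1,move R,goto B. Now: state=B, head=1, tape[-1..2]=0100 (head:   ^)
Step 2: in state B at pos 1, read 0 -> (B,0)->write 1,move L,goto A. Now: state=A, head=0, tape[-1..2]=0110 (head:  ^)
Step 3: in state A at pos 0, read 1 -> (A,1)->write 1,move R,goto C. Now: state=C, head=1, tape[-1..2]=0110 (head:   ^)
Head positions at steps 0..3: starting at 0, distinct positions visited = {0, 1} -> 2 position(s)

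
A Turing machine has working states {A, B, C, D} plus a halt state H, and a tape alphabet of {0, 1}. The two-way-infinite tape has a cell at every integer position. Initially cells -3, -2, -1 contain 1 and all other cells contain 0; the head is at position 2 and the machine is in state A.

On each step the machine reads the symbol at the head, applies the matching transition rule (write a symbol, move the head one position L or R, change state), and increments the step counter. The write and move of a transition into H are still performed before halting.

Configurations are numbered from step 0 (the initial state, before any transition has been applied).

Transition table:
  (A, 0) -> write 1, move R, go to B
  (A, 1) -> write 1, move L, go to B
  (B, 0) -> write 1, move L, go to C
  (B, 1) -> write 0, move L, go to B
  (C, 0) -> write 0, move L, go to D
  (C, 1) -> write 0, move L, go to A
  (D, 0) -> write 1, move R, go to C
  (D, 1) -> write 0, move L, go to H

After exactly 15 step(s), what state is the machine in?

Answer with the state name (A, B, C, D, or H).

Answer: C

Derivation:
Step 1: in state A at pos 2, read 0 -> (A,0)->write 1,move R,goto B. Now: state=B, head=3, tape[-4..4]=011100100 (head:        ^)
Step 2: in state B at pos 3, read 0 -> (B,0)->write 1,move L,goto C. Now: state=C, head=2, tape[-4..4]=011100110 (head:       ^)
Step 3: in state C at pos 2, read 1 -> (C,1)->write 0,move L,goto A. Now: state=A, head=1, tape[-4..4]=011100010 (head:      ^)
Step 4: in state A at pos 1, read 0 -> (A,0)->write 1,move R,goto B. Now: state=B, head=2, tape[-4..4]=011101010 (head:       ^)
Step 5: in state B at pos 2, read 0 -> (B,0)->write 1,move L,goto C. Now: state=C, head=1, tape[-4..4]=011101110 (head:      ^)
Step 6: in state C at pos 1, read 1 -> (C,1)->write 0,move L,goto A. Now: state=A, head=0, tape[-4..4]=011100110 (head:     ^)
Step 7: in state A at pos 0, read 0 -> (A,0)->write 1,move R,goto B. Now: state=B, head=1, tape[-4..4]=011110110 (head:      ^)
Step 8: in state B at pos 1, read 0 -> (B,0)->write 1,move L,goto C. Now: state=C, head=0, tape[-4..4]=011111110 (head:     ^)
Step 9: in state C at pos 0, read 1 -> (C,1)->write 0,move L,goto A. Now: state=A, head=-1, tape[-4..4]=011101110 (head:    ^)
Step 10: in state A at pos -1, read 1 -> (A,1)->write 1,move L,goto B. Now: state=B, head=-2, tape[-4..4]=011101110 (head:   ^)
Step 11: in state B at pos -2, read 1 -> (B,1)->write 0,move L,goto B. Now: state=B, head=-3, tape[-4..4]=010101110 (head:  ^)
Step 12: in state B at pos -3, read 1 -> (B,1)->write 0,move L,goto B. Now: state=B, head=-4, tape[-5..4]=0000101110 (head:  ^)
Step 13: in state B at pos -4, read 0 -> (B,0)->write 1,move L,goto C. Now: state=C, head=-5, tape[-6..4]=00100101110 (head:  ^)
Step 14: in state C at pos -5, read 0 -> (C,0)->write 0,move L,goto D. Now: state=D, head=-6, tape[-7..4]=000100101110 (head:  ^)
Step 15: in state D at pos -6, read 0 -> (D,0)->write 1,move R,goto C. Now: state=C, head=-5, tape[-7..4]=010100101110 (head:   ^)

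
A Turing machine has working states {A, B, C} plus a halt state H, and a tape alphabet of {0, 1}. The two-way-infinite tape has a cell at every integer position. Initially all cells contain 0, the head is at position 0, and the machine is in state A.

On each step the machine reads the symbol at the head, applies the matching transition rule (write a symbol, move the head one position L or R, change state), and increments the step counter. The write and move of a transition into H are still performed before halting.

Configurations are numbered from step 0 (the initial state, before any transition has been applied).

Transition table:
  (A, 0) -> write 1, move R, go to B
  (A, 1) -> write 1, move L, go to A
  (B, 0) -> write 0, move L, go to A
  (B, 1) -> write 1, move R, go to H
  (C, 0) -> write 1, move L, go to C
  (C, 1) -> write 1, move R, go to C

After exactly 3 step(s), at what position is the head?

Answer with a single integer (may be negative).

Answer: -1

Derivation:
Step 1: in state A at pos 0, read 0 -> (A,0)->write 1,move R,goto B. Now: state=B, head=1, tape[-1..2]=0100 (head:   ^)
Step 2: in state B at pos 1, read 0 -> (B,0)->write 0,move L,goto A. Now: state=A, head=0, tape[-1..2]=0100 (head:  ^)
Step 3: in state A at pos 0, read 1 -> (A,1)->write 1,move L,goto A. Now: state=A, head=-1, tape[-2..2]=00100 (head:  ^)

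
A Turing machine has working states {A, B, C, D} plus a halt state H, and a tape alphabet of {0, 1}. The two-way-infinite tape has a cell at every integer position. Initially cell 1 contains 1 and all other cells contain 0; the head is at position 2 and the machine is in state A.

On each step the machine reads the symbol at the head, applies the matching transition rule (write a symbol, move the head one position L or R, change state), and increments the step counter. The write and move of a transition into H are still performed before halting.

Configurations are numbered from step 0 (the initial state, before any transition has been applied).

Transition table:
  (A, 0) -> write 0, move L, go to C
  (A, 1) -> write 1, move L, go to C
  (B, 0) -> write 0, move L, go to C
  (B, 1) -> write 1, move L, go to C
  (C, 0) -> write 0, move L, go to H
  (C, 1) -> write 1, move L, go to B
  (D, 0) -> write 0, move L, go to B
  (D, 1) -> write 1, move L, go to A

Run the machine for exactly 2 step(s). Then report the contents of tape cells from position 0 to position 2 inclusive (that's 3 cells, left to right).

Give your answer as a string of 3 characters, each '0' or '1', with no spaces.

Step 1: in state A at pos 2, read 0 -> (A,0)->write 0,move L,goto C. Now: state=C, head=1, tape[0..3]=0100 (head:  ^)
Step 2: in state C at pos 1, read 1 -> (C,1)->write 1,move L,goto B. Now: state=B, head=0, tape[-1..3]=00100 (head:  ^)

Answer: 010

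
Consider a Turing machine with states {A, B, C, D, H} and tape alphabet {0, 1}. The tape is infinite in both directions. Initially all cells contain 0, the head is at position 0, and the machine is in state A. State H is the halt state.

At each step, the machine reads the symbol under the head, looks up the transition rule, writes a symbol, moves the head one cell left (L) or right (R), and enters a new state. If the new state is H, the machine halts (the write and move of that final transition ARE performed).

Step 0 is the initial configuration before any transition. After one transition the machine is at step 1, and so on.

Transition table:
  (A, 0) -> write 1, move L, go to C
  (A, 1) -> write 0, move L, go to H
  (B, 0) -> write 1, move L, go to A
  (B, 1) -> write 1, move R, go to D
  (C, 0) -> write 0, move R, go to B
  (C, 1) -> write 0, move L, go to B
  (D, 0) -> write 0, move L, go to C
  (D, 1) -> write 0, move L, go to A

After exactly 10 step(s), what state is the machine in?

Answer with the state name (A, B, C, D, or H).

Answer: A

Derivation:
Step 1: in state A at pos 0, read 0 -> (A,0)->write 1,move L,goto C. Now: state=C, head=-1, tape[-2..1]=0010 (head:  ^)
Step 2: in state C at pos -1, read 0 -> (C,0)->write 0,move R,goto B. Now: state=B, head=0, tape[-2..1]=0010 (head:   ^)
Step 3: in state B at pos 0, read 1 -> (B,1)->write 1,move R,goto D. Now: state=D, head=1, tape[-2..2]=00100 (head:    ^)
Step 4: in state D at pos 1, read 0 -> (D,0)->write 0,move L,goto C. Now: state=C, head=0, tape[-2..2]=00100 (head:   ^)
Step 5: in state C at pos 0, read 1 -> (C,1)->write 0,move L,goto B. Now: state=B, head=-1, tape[-2..2]=00000 (head:  ^)
Step 6: in state B at pos -1, read 0 -> (B,0)->write 1,move L,goto A. Now: state=A, head=-2, tape[-3..2]=001000 (head:  ^)
Step 7: in state A at pos -2, read 0 -> (A,0)->write 1,move L,goto C. Now: state=C, head=-3, tape[-4..2]=0011000 (head:  ^)
Step 8: in state C at pos -3, read 0 -> (C,0)->write 0,move R,goto B. Now: state=B, head=-2, tape[-4..2]=0011000 (head:   ^)
Step 9: in state B at pos -2, read 1 -> (B,1)->write 1,move R,goto D. Now: state=D, head=-1, tape[-4..2]=0011000 (head:    ^)
Step 10: in state D at pos -1, read 1 -> (D,1)->write 0,move L,goto A. Now: state=A, head=-2, tape[-4..2]=0010000 (head:   ^)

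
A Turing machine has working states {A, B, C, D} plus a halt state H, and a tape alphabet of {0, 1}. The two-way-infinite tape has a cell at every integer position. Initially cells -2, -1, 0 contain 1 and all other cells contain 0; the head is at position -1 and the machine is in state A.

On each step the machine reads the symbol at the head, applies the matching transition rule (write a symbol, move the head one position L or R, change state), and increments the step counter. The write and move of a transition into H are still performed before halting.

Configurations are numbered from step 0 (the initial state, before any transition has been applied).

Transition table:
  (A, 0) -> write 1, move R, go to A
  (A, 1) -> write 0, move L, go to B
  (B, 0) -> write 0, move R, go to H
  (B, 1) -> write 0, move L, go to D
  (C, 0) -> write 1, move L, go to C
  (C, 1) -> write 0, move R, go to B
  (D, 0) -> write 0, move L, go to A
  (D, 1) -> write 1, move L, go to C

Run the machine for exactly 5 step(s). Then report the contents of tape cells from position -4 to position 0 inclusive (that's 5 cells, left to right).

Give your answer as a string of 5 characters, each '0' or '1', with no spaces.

Answer: 11001

Derivation:
Step 1: in state A at pos -1, read 1 -> (A,1)->write 0,move L,goto B. Now: state=B, head=-2, tape[-3..1]=01010 (head:  ^)
Step 2: in state B at pos -2, read 1 -> (B,1)->write 0,move L,goto D. Now: state=D, head=-3, tape[-4..1]=000010 (head:  ^)
Step 3: in state D at pos -3, read 0 -> (D,0)->write 0,move L,goto A. Now: state=A, head=-4, tape[-5..1]=0000010 (head:  ^)
Step 4: in state A at pos -4, read 0 -> (A,0)->write 1,move R,goto A. Now: state=A, head=-3, tape[-5..1]=0100010 (head:   ^)
Step 5: in state A at pos -3, read 0 -> (A,0)->write 1,move R,goto A. Now: state=A, head=-2, tape[-5..1]=0110010 (head:    ^)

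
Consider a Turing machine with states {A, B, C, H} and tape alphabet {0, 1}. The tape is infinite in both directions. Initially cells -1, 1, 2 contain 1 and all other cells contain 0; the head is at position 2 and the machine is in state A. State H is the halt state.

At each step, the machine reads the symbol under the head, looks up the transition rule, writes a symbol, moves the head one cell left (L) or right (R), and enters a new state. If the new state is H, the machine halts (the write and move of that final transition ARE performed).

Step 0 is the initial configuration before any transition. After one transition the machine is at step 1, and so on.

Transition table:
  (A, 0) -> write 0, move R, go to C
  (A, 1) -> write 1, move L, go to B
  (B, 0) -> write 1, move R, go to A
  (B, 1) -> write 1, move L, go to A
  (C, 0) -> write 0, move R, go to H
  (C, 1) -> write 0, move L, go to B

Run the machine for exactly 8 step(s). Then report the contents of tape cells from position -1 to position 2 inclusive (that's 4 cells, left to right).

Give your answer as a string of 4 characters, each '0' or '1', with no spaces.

Step 1: in state A at pos 2, read 1 -> (A,1)->write 1,move L,goto B. Now: state=B, head=1, tape[-2..3]=010110 (head:    ^)
Step 2: in state B at pos 1, read 1 -> (B,1)->write 1,move L,goto A. Now: state=A, head=0, tape[-2..3]=010110 (head:   ^)
Step 3: in state A at pos 0, read 0 -> (A,0)->write 0,move R,goto C. Now: state=C, head=1, tape[-2..3]=010110 (head:    ^)
Step 4: in state C at pos 1, read 1 -> (C,1)->write 0,move L,goto B. Now: state=B, head=0, tape[-2..3]=010010 (head:   ^)
Step 5: in state B at pos 0, read 0 -> (B,0)->write 1,move R,goto A. Now: state=A, head=1, tape[-2..3]=011010 (head:    ^)
Step 6: in state A at pos 1, read 0 -> (A,0)->write 0,move R,goto C. Now: state=C, head=2, tape[-2..3]=011010 (head:     ^)
Step 7: in state C at pos 2, read 1 -> (C,1)->write 0,move L,goto B. Now: state=B, head=1, tape[-2..3]=011000 (head:    ^)
Step 8: in state B at pos 1, read 0 -> (B,0)->write 1,move R,goto A. Now: state=A, head=2, tape[-2..3]=011100 (head:     ^)

Answer: 1110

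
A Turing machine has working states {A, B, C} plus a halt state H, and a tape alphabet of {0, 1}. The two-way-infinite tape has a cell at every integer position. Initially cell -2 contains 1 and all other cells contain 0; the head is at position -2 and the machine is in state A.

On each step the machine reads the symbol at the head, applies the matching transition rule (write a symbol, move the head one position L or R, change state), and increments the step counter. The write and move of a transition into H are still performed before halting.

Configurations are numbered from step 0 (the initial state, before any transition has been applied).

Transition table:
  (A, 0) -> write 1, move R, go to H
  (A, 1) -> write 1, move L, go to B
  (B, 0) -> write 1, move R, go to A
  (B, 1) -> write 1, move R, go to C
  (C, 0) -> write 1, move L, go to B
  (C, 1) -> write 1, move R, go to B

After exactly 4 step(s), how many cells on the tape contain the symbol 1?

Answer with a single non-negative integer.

Step 1: in state A at pos -2, read 1 -> (A,1)->write 1,move L,goto B. Now: state=B, head=-3, tape[-4..-1]=0010 (head:  ^)
Step 2: in state B at pos -3, read 0 -> (B,0)->write 1,move R,goto A. Now: state=A, head=-2, tape[-4..-1]=0110 (head:   ^)
Step 3: in state A at pos -2, read 1 -> (A,1)->write 1,move L,goto B. Now: state=B, head=-3, tape[-4..-1]=0110 (head:  ^)
Step 4: in state B at pos -3, read 1 -> (B,1)->write 1,move R,goto C. Now: state=C, head=-2, tape[-4..-1]=0110 (head:   ^)
Cells containing 1 after step 4: {-3, -2} -> 2 cell(s)

Answer: 2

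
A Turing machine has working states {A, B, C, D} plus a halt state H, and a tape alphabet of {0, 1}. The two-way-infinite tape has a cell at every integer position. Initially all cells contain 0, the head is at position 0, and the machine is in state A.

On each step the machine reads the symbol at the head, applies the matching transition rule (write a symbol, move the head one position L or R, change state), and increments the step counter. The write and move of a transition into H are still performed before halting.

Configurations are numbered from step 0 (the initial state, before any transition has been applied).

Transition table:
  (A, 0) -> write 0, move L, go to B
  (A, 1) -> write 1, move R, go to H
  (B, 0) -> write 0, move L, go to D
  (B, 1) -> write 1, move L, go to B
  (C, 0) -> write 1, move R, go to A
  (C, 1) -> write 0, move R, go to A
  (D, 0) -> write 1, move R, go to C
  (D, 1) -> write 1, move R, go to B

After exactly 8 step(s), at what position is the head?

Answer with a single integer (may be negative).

Answer: -4

Derivation:
Step 1: in state A at pos 0, read 0 -> (A,0)->write 0,move L,goto B. Now: state=B, head=-1, tape[-2..1]=0000 (head:  ^)
Step 2: in state B at pos -1, read 0 -> (B,0)->write 0,move L,goto D. Now: state=D, head=-2, tape[-3..1]=00000 (head:  ^)
Step 3: in state D at pos -2, read 0 -> (D,0)->write 1,move R,goto C. Now: state=C, head=-1, tape[-3..1]=01000 (head:   ^)
Step 4: in state C at pos -1, read 0 -> (C,0)->write 1,move R,goto A. Now: state=A, head=0, tape[-3..1]=01100 (head:    ^)
Step 5: in state A at pos 0, read 0 -> (A,0)->write 0,move L,goto B. Now: state=B, head=-1, tape[-3..1]=01100 (head:   ^)
Step 6: in state B at pos -1, read 1 -> (B,1)->write 1,move L,goto B. Now: state=B, head=-2, tape[-3..1]=01100 (head:  ^)
Step 7: in state B at pos -2, read 1 -> (B,1)->write 1,move L,goto B. Now: state=B, head=-3, tape[-4..1]=001100 (head:  ^)
Step 8: in state B at pos -3, read 0 -> (B,0)->write 0,move L,goto D. Now: state=D, head=-4, tape[-5..1]=0001100 (head:  ^)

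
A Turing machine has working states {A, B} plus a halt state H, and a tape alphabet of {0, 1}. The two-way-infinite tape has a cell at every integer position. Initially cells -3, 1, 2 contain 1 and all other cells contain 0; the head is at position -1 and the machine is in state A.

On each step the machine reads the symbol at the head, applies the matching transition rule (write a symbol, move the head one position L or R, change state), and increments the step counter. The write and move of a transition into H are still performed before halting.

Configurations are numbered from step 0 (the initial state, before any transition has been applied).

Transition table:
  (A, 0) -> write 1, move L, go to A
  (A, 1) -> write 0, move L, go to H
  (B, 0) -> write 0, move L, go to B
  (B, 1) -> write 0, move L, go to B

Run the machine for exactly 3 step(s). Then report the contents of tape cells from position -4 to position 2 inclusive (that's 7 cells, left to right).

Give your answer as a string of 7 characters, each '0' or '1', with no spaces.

Step 1: in state A at pos -1, read 0 -> (A,0)->write 1,move L,goto A. Now: state=A, head=-2, tape[-4..3]=01010110 (head:   ^)
Step 2: in state A at pos -2, read 0 -> (A,0)->write 1,move L,goto A. Now: state=A, head=-3, tape[-4..3]=01110110 (head:  ^)
Step 3: in state A at pos -3, read 1 -> (A,1)->write 0,move L,goto H. Now: state=H, head=-4, tape[-5..3]=000110110 (head:  ^)

Answer: 0011011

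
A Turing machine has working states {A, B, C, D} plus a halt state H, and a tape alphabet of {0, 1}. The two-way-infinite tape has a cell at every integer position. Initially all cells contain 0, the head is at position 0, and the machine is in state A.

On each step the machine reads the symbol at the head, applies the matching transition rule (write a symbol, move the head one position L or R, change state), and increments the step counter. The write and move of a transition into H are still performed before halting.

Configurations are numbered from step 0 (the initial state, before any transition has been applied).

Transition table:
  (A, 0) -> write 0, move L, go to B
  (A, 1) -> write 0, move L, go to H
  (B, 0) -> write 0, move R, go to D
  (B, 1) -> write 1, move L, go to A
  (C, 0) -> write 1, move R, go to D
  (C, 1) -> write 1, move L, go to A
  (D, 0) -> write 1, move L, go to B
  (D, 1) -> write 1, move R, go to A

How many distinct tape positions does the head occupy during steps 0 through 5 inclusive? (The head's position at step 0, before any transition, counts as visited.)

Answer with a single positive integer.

Step 1: in state A at pos 0, read 0 -> (A,0)->write 0,move L,goto B. Now: state=B, head=-1, tape[-2..1]=0000 (head:  ^)
Step 2: in state B at pos -1, read 0 -> (B,0)->write 0,move R,goto D. Now: state=D, head=0, tape[-2..1]=0000 (head:   ^)
Step 3: in state D at pos 0, read 0 -> (D,0)->write 1,move L,goto B. Now: state=B, head=-1, tape[-2..1]=0010 (head:  ^)
Step 4: in state B at pos -1, read 0 -> (B,0)->write 0,move R,goto D. Now: state=D, head=0, tape[-2..1]=0010 (head:   ^)
Step 5: in state D at pos 0, read 1 -> (D,1)->write 1,move R,goto A. Now: state=A, head=1, tape[-2..2]=00100 (head:    ^)
Head positions at steps 0..5: starting at 0, distinct positions visited = {-1, 0, 1} -> 3 position(s)

Answer: 3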